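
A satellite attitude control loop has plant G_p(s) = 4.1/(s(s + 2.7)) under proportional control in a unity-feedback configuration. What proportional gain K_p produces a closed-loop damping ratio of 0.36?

K_p = 3.43

Closed-loop characteristic equation: s² + 2.7s + K_p·4.1 = 0.
So ω_n = √(4.1K_p) and 2ζω_n = 2.7, giving ζ = 2.7/(2√(4.1K_p)).
Setting ζ = 0.36: √(4.1K_p) = 2.7/(2·0.36) = 3.75, so K_p = 14.06/4.1 = 3.43.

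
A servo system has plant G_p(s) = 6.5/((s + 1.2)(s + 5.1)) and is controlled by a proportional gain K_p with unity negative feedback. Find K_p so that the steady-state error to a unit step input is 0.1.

For a type-0 loop with proportional control, e_ss = 1/(1 + K_p·G_p(0)).
G_p(0) = 1.062. Require 1/(1 + K_p·1.062) = 0.1, so 1 + 1.062·K_p = 10.
K_p = (10 − 1)/1.062 = 8.47.

K_p = 8.47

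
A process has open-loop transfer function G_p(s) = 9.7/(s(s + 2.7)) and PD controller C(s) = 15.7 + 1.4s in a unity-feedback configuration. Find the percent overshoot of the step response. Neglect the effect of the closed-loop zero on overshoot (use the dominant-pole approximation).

6.35%

Forward path: (15.7 + 1.4s)·9.7/(s(s+2.7)). The closed-loop characteristic equation is s² + (2.7 + 9.7·1.4)s + 9.7·15.7 = 0.
That is s² + 16.28s + 152.3 = 0, so ω_n = 12.34 rad/s and ζ = 16.28/(2·12.34) = 0.6596.
%OS = 100·exp(−πζ/√(1−ζ²)) = 6.35%.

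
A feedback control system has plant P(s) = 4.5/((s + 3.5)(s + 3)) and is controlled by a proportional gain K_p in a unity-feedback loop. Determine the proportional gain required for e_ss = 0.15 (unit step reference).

K_p = 13.2

The loop is type 0, so e_ss(step) = 1/(1 + K_pos) with K_pos = K_p·P(0).
P(0) = 0.4286. Require 1/(1 + K_p·0.4286) = 0.15, so 1 + 0.4286·K_p = 6.667.
K_p = (6.667 − 1)/0.4286 = 13.2.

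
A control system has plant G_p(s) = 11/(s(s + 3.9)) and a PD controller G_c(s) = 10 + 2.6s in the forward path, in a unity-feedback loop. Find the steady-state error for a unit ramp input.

The loop has one pole at the origin (type 1). Velocity error constant K_v = lim_{s→0} s·G_c(s)G_p(s) = 10·11/3.9 = 28.21.
Steady-state error to a unit ramp: e_ss = 1/K_v = 0.0355.

0.0355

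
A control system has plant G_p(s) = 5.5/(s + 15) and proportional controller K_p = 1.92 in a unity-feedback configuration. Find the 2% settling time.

Closed-loop transfer function: T(s) = K_p·G_p(s)/(1 + K_p·G_p(s)) = 10.56/(s + 15 + 10.56) = 10.56/(s + 25.56).
Time constant τ = 1/25.56 = 0.03912 s, so the 2% settling time is about 4τ = 0.156 s.

T_s ≈ 0.156 s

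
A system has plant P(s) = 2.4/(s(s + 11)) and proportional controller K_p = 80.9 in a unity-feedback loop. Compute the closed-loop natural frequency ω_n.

The closed-loop denominator is s(s+11) + 80.9·2.4 = s² + 11s + 194.2.
So ω_n² = 194.2 ⇒ ω_n = 13.93 rad/s, and ζ = 11/(2ω_n) = 0.395.

ω_n = 13.9 rad/s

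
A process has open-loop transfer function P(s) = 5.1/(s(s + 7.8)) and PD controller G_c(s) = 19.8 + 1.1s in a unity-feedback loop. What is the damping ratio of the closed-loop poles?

ζ = 0.667

Forward path: (19.8 + 1.1s)·5.1/(s(s+7.8)). The closed-loop characteristic equation is s² + (7.8 + 5.1·1.1)s + 5.1·19.8 = 0.
That is s² + 13.41s + 101 = 0, so ω_n = 10.05 rad/s and ζ = 13.41/(2·10.05) = 0.6672.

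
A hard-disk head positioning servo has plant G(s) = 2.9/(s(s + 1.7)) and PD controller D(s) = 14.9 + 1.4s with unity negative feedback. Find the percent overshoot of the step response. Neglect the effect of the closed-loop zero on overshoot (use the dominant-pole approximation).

Forward path: (14.9 + 1.4s)·2.9/(s(s+1.7)). The closed-loop characteristic equation is s² + (1.7 + 2.9·1.4)s + 2.9·14.9 = 0.
That is s² + 5.76s + 43.21 = 0, so ω_n = 6.573 rad/s and ζ = 5.76/(2·6.573) = 0.4381.
%OS = 100·exp(−πζ/√(1−ζ²)) = 21.6%.

21.6%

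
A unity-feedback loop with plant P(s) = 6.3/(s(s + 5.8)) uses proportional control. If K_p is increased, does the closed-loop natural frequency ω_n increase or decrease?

increase

ω_n = √(6.3·K_p), which grows with K_p.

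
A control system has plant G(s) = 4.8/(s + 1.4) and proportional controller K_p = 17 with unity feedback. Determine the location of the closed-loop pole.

Closed-loop transfer function: T(s) = K_p·G(s)/(1 + K_p·G(s)) = 81.6/(s + 1.4 + 81.6) = 81.6/(s + 83).
The closed-loop pole is at s = −83.

s = -83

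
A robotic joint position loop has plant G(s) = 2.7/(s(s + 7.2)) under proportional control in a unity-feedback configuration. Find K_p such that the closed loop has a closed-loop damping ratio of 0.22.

Closed-loop characteristic equation: s² + 7.2s + K_p·2.7 = 0.
So ω_n = √(2.7K_p) and 2ζω_n = 7.2, giving ζ = 7.2/(2√(2.7K_p)).
Setting ζ = 0.22: √(2.7K_p) = 7.2/(2·0.22) = 16.36, so K_p = 267.8/2.7 = 99.2.

K_p = 99.2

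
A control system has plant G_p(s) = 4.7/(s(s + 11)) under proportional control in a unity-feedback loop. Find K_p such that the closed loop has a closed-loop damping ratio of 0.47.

K_p = 29.1

Closed-loop characteristic equation: s² + 11s + K_p·4.7 = 0.
So ω_n = √(4.7K_p) and 2ζω_n = 11, giving ζ = 11/(2√(4.7K_p)).
Setting ζ = 0.47: √(4.7K_p) = 11/(2·0.47) = 11.7, so K_p = 136.9/4.7 = 29.1.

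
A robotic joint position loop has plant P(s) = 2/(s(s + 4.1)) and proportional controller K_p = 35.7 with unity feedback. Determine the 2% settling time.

From 1 + K_pP(s) = 0: s² + 4.1s + 71.4 = 0 ⇒ ω_n = 8.45, ζ = 0.2426.
2% settling time T_s ≈ 4/(ζω_n) = 4/2.05 = 1.95 s.

T_s ≈ 1.95 s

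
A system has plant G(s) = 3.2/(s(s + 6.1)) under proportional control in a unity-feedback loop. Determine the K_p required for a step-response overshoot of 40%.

From %OS = 100·exp(−πζ/√(1−ζ²)) = 40%, ζ = −ln(0.4)/√(π²+ln²(0.4)) = 0.28.
Characteristic equation s² + 6.1s + 3.2K_p = 0 gives ζ = 6.1/(2√(3.2K_p)).
Setting ζ = 0.28: √(3.2K_p) = 6.1/(2·0.28) = 10.89, so K_p = 118.7/3.2 = 37.1.

K_p = 37.1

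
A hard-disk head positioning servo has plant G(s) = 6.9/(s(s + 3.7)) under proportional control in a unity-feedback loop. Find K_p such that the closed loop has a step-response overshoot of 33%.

K_p = 4.48

From %OS = 100·exp(−πζ/√(1−ζ²)) = 33%, ζ = −ln(0.33)/√(π²+ln²(0.33)) = 0.3328.
Characteristic equation s² + 3.7s + 6.9K_p = 0 gives ζ = 3.7/(2√(6.9K_p)).
Setting ζ = 0.3328: √(6.9K_p) = 3.7/(2·0.3328) = 5.559, so K_p = 30.9/6.9 = 4.48.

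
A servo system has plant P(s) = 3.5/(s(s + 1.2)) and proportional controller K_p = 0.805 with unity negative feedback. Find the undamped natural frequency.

ω_n = 1.68 rad/s

The closed-loop denominator is s(s+1.2) + 0.805·3.5 = s² + 1.2s + 2.818.
So ω_n² = 2.818 ⇒ ω_n = 1.679 rad/s, and ζ = 1.2/(2ω_n) = 0.357.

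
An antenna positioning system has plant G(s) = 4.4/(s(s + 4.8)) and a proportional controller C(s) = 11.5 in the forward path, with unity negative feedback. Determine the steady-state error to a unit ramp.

0.0949

The loop has one pole at the origin (type 1). Velocity error constant K_v = lim_{s→0} s·C(s)G(s) = 11.5·4.4/4.8 = 10.54.
Steady-state error to a unit ramp: e_ss = 1/K_v = 0.0949.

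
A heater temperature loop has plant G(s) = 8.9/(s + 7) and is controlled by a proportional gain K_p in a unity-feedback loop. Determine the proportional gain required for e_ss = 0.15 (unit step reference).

K_p = 4.46

The loop is type 0, so e_ss(step) = 1/(1 + K_pos) with K_pos = K_p·G(0).
G(0) = 1.271. Require 1/(1 + K_p·1.271) = 0.15, so 1 + 1.271·K_p = 6.667.
K_p = (6.667 − 1)/1.271 = 4.46.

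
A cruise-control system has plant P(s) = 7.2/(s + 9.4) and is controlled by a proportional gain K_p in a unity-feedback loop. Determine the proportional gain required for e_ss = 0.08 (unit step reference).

Steady-state error for a unit step on this type-0 loop is 1/(1 + K_p·P(0)).
P(0) = 0.766. Require 1/(1 + K_p·0.766) = 0.08, so 1 + 0.766·K_p = 12.5.
K_p = (12.5 − 1)/0.766 = 15.

K_p = 15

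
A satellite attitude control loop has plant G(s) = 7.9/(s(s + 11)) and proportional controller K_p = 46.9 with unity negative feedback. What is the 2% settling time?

The closed-loop denominator s² + 11s + 370.5 gives ω_n = √370.5 = 19.25 and ζ = 11/(2ω_n) = 0.2857.
2% settling time T_s ≈ 4/(ζω_n) = 4/5.5 = 0.727 s.

T_s ≈ 0.727 s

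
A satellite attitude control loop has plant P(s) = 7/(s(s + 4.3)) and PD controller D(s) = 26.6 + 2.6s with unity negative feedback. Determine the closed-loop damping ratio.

Forward path: (26.6 + 2.6s)·7/(s(s+4.3)). The closed-loop characteristic equation is s² + (4.3 + 7·2.6)s + 7·26.6 = 0.
That is s² + 22.5s + 186.2 = 0, so ω_n = 13.65 rad/s and ζ = 22.5/(2·13.65) = 0.8244.

ζ = 0.824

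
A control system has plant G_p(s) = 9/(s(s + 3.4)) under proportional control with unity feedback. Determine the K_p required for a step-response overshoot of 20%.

From %OS = 100·exp(−πζ/√(1−ζ²)) = 20%, ζ = −ln(0.2)/√(π²+ln²(0.2)) = 0.4559.
Characteristic equation s² + 3.4s + 9K_p = 0 gives ζ = 3.4/(2√(9K_p)).
Setting ζ = 0.4559: √(9K_p) = 3.4/(2·0.4559) = 3.728, so K_p = 13.9/9 = 1.54.

K_p = 1.54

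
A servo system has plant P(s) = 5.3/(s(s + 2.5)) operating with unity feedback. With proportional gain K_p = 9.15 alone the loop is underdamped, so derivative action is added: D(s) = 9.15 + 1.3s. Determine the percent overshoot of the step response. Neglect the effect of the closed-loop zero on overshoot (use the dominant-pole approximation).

5.68%

Forward path: (9.15 + 1.3s)·5.3/(s(s+2.5)). The closed-loop characteristic equation is s² + (2.5 + 5.3·1.3)s + 5.3·9.15 = 0.
That is s² + 9.39s + 48.49 = 0, so ω_n = 6.964 rad/s and ζ = 9.39/(2·6.964) = 0.6742.
%OS = 100·exp(−πζ/√(1−ζ²)) = 5.68%.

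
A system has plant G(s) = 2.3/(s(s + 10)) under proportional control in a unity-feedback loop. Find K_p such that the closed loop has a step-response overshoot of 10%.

K_p = 31.1

From %OS = 100·exp(−πζ/√(1−ζ²)) = 10%, ζ = −ln(0.1)/√(π²+ln²(0.1)) = 0.5912.
Characteristic equation s² + 10s + 2.3K_p = 0 gives ζ = 10/(2√(2.3K_p)).
Setting ζ = 0.5912: √(2.3K_p) = 10/(2·0.5912) = 8.458, so K_p = 71.54/2.3 = 31.1.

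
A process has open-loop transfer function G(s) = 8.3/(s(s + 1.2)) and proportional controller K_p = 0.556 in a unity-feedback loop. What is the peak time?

T_p = 1.52 s

Closed-loop characteristic equation: s² + 1.2s + 4.615 = 0, so ω_n = 2.148 rad/s and ζ = 1.2/(2·2.148) = 0.2793.
Damped frequency ω_d = ω_n√(1−ζ²) = 2.063 rad/s, so peak time T_p = π/ω_d = 1.52 s.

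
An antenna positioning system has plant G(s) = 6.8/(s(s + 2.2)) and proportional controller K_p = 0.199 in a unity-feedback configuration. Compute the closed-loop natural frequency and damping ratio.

ω_n = 1.16 rad/s, ζ = 0.946

With unity feedback the closed-loop characteristic equation is s² + 2.2s + 0.199·6.8 = s² + 2.2s + 1.353 = 0.
Matching s² + 2ζω_n s + ω_n²: ω_n = √1.353 = 1.163 rad/s and 2ζω_n = 2.2, so ζ = 2.2/(2·1.163) = 0.946.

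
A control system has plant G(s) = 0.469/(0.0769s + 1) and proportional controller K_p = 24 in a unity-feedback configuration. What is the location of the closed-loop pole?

Closed loop: T(s) = K_p·G/(1+K_p·G) = 11.26/(0.0769s + 1 + 11.26), with pole at s = −(1 + 11.26)/0.0769 = −159.4.

s = -159.4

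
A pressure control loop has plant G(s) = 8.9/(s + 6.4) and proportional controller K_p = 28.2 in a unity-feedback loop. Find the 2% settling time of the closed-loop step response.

Closed-loop transfer function: T(s) = K_p·G(s)/(1 + K_p·G(s)) = 251/(s + 6.4 + 251) = 251/(s + 257.4).
Time constant τ = 1/257.4 = 0.003885 s, so the 2% settling time is about 4τ = 0.0155 s.

T_s ≈ 0.0155 s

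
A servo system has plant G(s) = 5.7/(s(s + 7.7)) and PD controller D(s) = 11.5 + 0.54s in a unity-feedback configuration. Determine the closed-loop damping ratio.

ζ = 0.666

Forward path: (11.5 + 0.54s)·5.7/(s(s+7.7)). The closed-loop characteristic equation is s² + (7.7 + 5.7·0.54)s + 5.7·11.5 = 0.
That is s² + 10.78s + 65.55 = 0, so ω_n = 8.096 rad/s and ζ = 10.78/(2·8.096) = 0.6656.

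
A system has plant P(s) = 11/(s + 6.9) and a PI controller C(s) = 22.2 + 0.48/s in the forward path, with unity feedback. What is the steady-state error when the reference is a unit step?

The open loop C(s)P(s) has a pole at the origin (type 1), so the static position error constant is infinite and e_ss = 1/(1+∞) = 0.

0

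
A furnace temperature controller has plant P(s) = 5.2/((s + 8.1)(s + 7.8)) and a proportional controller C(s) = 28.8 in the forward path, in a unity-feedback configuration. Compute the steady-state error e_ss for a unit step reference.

0.297

The loop is type 0. Static position error constant K_pos = C(0)·P(0) = 28.8·0.0823 = 2.37.
Steady-state error to a unit step: e_ss = 1/(1+K_pos) = 1/3.37 = 0.297.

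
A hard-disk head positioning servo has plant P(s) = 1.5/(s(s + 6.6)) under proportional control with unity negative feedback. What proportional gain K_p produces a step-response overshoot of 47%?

From %OS = 100·exp(−πζ/√(1−ζ²)) = 47%, ζ = −ln(0.47)/√(π²+ln²(0.47)) = 0.2337.
Characteristic equation s² + 6.6s + 1.5K_p = 0 gives ζ = 6.6/(2√(1.5K_p)).
Setting ζ = 0.2337: √(1.5K_p) = 6.6/(2·0.2337) = 14.12, so K_p = 199.4/1.5 = 133.

K_p = 133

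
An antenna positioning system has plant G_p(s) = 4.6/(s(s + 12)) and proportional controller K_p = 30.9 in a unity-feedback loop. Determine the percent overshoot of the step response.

16%

The closed-loop denominator s² + 12s + 142.1 gives ω_n = √142.1 = 11.92 and ζ = 12/(2ω_n) = 0.5033.
%OS = 100·exp(−πζ/√(1−ζ²)) = 100·exp(−π·0.5033/√0.7467) = 16%.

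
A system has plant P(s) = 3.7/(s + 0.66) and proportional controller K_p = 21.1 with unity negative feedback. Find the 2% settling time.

Closed-loop transfer function: T(s) = K_p·P(s)/(1 + K_p·P(s)) = 78.07/(s + 0.66 + 78.07) = 78.07/(s + 78.73).
Time constant τ = 1/78.73 = 0.0127 s, so the 2% settling time is about 4τ = 0.0508 s.

T_s ≈ 0.0508 s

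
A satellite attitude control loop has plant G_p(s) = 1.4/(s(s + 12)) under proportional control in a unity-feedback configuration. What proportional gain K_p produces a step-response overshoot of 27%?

K_p = 174

From %OS = 100·exp(−πζ/√(1−ζ²)) = 27%, ζ = −ln(0.27)/√(π²+ln²(0.27)) = 0.3847.
Characteristic equation s² + 12s + 1.4K_p = 0 gives ζ = 12/(2√(1.4K_p)).
Setting ζ = 0.3847: √(1.4K_p) = 12/(2·0.3847) = 15.6, so K_p = 243.3/1.4 = 174.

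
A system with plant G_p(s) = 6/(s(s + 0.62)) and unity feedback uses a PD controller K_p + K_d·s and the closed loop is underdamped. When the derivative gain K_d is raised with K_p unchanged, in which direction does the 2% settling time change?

Characteristic equation s² + (0.62 + 6K_d)s + 6K_p = 0: raising K_d increases ζω_n = (0.62+6K_d)/2 while the loop stays underdamped, so T_s ≈ 4/(ζω_n) decreases.

decrease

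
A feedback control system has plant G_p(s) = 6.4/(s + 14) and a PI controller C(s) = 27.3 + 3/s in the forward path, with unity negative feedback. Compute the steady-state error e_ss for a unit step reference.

0

The open loop C(s)G_p(s) has a pole at the origin (type 1), so the static position error constant is infinite and e_ss = 1/(1+∞) = 0.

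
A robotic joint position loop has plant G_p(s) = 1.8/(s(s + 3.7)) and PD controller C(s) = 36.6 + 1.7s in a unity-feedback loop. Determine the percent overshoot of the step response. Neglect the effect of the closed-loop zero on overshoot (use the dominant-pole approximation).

Forward path: (36.6 + 1.7s)·1.8/(s(s+3.7)). The closed-loop characteristic equation is s² + (3.7 + 1.8·1.7)s + 1.8·36.6 = 0.
That is s² + 6.76s + 65.88 = 0, so ω_n = 8.117 rad/s and ζ = 6.76/(2·8.117) = 0.4164.
%OS = 100·exp(−πζ/√(1−ζ²)) = 23.7%.

23.7%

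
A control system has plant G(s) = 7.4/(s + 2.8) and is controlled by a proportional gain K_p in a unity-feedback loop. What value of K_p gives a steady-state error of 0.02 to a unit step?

Steady-state error for a unit step on this type-0 loop is 1/(1 + K_p·G(0)).
G(0) = 2.643. Require 1/(1 + K_p·2.643) = 0.02, so 1 + 2.643·K_p = 50.
K_p = (50 − 1)/2.643 = 18.5.

K_p = 18.5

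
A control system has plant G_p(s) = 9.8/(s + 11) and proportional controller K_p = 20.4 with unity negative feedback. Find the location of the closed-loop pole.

s = -210.9

Closed-loop transfer function: T(s) = K_p·G_p(s)/(1 + K_p·G_p(s)) = 199.9/(s + 11 + 199.9) = 199.9/(s + 210.9).
The closed-loop pole is at s = −210.9.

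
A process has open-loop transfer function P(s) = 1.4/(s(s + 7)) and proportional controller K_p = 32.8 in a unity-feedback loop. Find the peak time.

Closed-loop characteristic equation: s² + 7s + 45.92 = 0, so ω_n = 6.776 rad/s and ζ = 7/(2·6.776) = 0.5165.
Damped frequency ω_d = ω_n√(1−ζ²) = 5.803 rad/s, so peak time T_p = π/ω_d = 0.541 s.

T_p = 0.541 s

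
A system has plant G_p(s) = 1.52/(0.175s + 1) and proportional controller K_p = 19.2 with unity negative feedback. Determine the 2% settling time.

T_s ≈ 0.0232 s

Closed loop: T(s) = K_p·G_p/(1+K_p·G_p) = 29.18/(0.175s + 1 + 29.18), with pole at s = −(1 + 29.18)/0.175 = −172.5.
τ = 1/172.5 = 0.005798 s, so 2% settling time ≈ 4τ = 0.0232 s.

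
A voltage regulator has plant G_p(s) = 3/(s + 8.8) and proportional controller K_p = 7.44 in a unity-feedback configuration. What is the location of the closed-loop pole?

s = -31.12

Closed-loop transfer function: T(s) = K_p·G_p(s)/(1 + K_p·G_p(s)) = 22.32/(s + 8.8 + 22.32) = 22.32/(s + 31.12).
The closed-loop pole is at s = −31.12.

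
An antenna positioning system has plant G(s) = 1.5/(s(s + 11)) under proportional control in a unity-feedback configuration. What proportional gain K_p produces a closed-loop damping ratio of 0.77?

K_p = 34

Closed-loop characteristic equation: s² + 11s + K_p·1.5 = 0.
So ω_n = √(1.5K_p) and 2ζω_n = 11, giving ζ = 11/(2√(1.5K_p)).
Setting ζ = 0.77: √(1.5K_p) = 11/(2·0.77) = 7.143, so K_p = 51.02/1.5 = 34.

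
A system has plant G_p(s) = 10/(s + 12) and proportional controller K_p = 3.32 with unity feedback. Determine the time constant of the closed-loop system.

τ = 0.0221 s

Closed-loop transfer function: T(s) = K_p·G_p(s)/(1 + K_p·G_p(s)) = 33.2/(s + 12 + 33.2) = 33.2/(s + 45.2).
Time constant τ = 1/45.2 = 0.0221 s.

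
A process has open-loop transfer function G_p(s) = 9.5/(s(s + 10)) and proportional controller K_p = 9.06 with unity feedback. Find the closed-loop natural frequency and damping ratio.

ω_n = 9.28 rad/s, ζ = 0.539

The closed-loop denominator is s(s+10) + 9.06·9.5 = s² + 10s + 86.07.
Matching s² + 2ζω_n s + ω_n²: ω_n = √86.07 = 9.277 rad/s and 2ζω_n = 10, so ζ = 10/(2·9.277) = 0.539.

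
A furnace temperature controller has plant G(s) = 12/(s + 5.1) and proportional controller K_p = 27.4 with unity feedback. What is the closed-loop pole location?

Closed-loop transfer function: T(s) = K_p·G(s)/(1 + K_p·G(s)) = 328.8/(s + 5.1 + 328.8) = 328.8/(s + 333.9).
The closed-loop pole is at s = −333.9.

s = -333.9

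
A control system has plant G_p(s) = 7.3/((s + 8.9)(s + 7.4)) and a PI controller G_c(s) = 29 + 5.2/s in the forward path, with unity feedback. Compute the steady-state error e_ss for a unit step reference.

The open loop G_c(s)G_p(s) has a pole at the origin (type 1), so the static position error constant is infinite and e_ss = 1/(1+∞) = 0.

0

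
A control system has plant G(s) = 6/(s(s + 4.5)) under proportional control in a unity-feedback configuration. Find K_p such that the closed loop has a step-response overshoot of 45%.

From %OS = 100·exp(−πζ/√(1−ζ²)) = 45%, ζ = −ln(0.45)/√(π²+ln²(0.45)) = 0.2463.
Characteristic equation s² + 4.5s + 6K_p = 0 gives ζ = 4.5/(2√(6K_p)).
Setting ζ = 0.2463: √(6K_p) = 4.5/(2·0.2463) = 9.134, so K_p = 83.42/6 = 13.9.

K_p = 13.9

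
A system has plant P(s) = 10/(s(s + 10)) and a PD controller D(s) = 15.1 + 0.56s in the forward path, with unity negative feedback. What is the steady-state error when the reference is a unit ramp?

The loop has one pole at the origin (type 1). Velocity error constant K_v = lim_{s→0} s·D(s)P(s) = 15.1·10/10 = 15.1.
Steady-state error to a unit ramp: e_ss = 1/K_v = 0.0662.

0.0662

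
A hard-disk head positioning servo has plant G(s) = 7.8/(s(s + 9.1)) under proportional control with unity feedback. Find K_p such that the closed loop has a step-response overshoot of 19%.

K_p = 12.2

From %OS = 100·exp(−πζ/√(1−ζ²)) = 19%, ζ = −ln(0.19)/√(π²+ln²(0.19)) = 0.4673.
Characteristic equation s² + 9.1s + 7.8K_p = 0 gives ζ = 9.1/(2√(7.8K_p)).
Setting ζ = 0.4673: √(7.8K_p) = 9.1/(2·0.4673) = 9.736, so K_p = 94.79/7.8 = 12.2.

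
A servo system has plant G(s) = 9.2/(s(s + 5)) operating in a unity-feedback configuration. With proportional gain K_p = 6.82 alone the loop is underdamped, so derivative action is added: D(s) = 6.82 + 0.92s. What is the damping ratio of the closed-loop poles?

Forward path: (6.82 + 0.92s)·9.2/(s(s+5)). The closed-loop characteristic equation is s² + (5 + 9.2·0.92)s + 9.2·6.82 = 0.
That is s² + 13.46s + 62.74 = 0, so ω_n = 7.921 rad/s and ζ = 13.46/(2·7.921) = 0.8499.

ζ = 0.85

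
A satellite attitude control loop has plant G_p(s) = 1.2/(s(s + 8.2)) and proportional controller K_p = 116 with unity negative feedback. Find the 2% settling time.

T_s ≈ 0.976 s

From 1 + K_pG_p(s) = 0: s² + 8.2s + 139.2 = 0 ⇒ ω_n = 11.8, ζ = 0.3475.
2% settling time T_s ≈ 4/(ζω_n) = 4/4.1 = 0.976 s.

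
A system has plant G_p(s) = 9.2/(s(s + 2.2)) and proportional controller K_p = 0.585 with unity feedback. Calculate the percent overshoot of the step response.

18.4%

From 1 + K_pG_p(s) = 0: s² + 2.2s + 5.382 = 0 ⇒ ω_n = 2.32, ζ = 0.4742.
%OS = 100·exp(−πζ/√(1−ζ²)) = 100·exp(−π·0.4742/√0.7752) = 18.4%.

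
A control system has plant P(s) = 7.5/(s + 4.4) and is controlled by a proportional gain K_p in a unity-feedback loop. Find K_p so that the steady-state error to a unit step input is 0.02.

K_p = 28.7

The loop is type 0, so e_ss(step) = 1/(1 + K_pos) with K_pos = K_p·P(0).
P(0) = 1.705. Require 1/(1 + K_p·1.705) = 0.02, so 1 + 1.705·K_p = 50.
K_p = (50 − 1)/1.705 = 28.7.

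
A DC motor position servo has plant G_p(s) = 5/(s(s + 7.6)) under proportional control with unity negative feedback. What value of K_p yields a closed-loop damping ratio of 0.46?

K_p = 13.6

Closed-loop characteristic equation: s² + 7.6s + K_p·5 = 0.
So ω_n = √(5K_p) and 2ζω_n = 7.6, giving ζ = 7.6/(2√(5K_p)).
Setting ζ = 0.46: √(5K_p) = 7.6/(2·0.46) = 8.261, so K_p = 68.24/5 = 13.6.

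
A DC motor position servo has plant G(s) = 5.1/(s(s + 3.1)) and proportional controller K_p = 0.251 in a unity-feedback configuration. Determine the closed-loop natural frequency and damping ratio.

With unity feedback the closed-loop characteristic equation is s² + 3.1s + 0.251·5.1 = s² + 3.1s + 1.28 = 0.
Matching s² + 2ζω_n s + ω_n²: ω_n = √1.28 = 1.131 rad/s and 2ζω_n = 3.1, so ζ = 3.1/(2·1.131) = 1.37.

ω_n = 1.13 rad/s, ζ = 1.37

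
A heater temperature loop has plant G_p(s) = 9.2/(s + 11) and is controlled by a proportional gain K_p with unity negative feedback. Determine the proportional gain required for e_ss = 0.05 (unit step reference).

The loop is type 0, so e_ss(step) = 1/(1 + K_pos) with K_pos = K_p·G_p(0).
G_p(0) = 0.8364. Require 1/(1 + K_p·0.8364) = 0.05, so 1 + 0.8364·K_p = 20.
K_p = (20 − 1)/0.8364 = 22.7.

K_p = 22.7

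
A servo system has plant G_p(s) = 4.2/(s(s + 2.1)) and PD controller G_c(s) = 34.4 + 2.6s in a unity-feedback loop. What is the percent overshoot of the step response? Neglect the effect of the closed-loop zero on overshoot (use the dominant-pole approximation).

Forward path: (34.4 + 2.6s)·4.2/(s(s+2.1)). The closed-loop characteristic equation is s² + (2.1 + 4.2·2.6)s + 4.2·34.4 = 0.
That is s² + 13.02s + 144.5 = 0, so ω_n = 12.02 rad/s and ζ = 13.02/(2·12.02) = 0.5416.
%OS = 100·exp(−πζ/√(1−ζ²)) = 13.2%.

13.2%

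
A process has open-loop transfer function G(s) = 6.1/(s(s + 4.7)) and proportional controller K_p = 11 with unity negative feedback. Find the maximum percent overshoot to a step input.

Closed-loop characteristic equation: s² + 4.7s + 67.1 = 0, so ω_n = 8.191 rad/s and ζ = 4.7/(2·8.191) = 0.2869.
%OS = 100·exp(−πζ/√(1−ζ²)) = 100·exp(−π·0.2869/√0.9177) = 39%.

39%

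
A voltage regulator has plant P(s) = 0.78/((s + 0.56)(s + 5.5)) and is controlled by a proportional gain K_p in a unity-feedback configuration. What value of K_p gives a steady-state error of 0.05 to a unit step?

K_p = 75

For a type-0 loop with proportional control, e_ss = 1/(1 + K_p·P(0)).
P(0) = 0.2532. Require 1/(1 + K_p·0.2532) = 0.05, so 1 + 0.2532·K_p = 20.
K_p = (20 − 1)/0.2532 = 75.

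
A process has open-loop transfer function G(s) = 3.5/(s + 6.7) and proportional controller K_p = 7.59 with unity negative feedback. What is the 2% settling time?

Closed-loop transfer function: T(s) = K_p·G(s)/(1 + K_p·G(s)) = 26.56/(s + 6.7 + 26.56) = 26.56/(s + 33.27).
Time constant τ = 1/33.27 = 0.03006 s, so the 2% settling time is about 4τ = 0.12 s.

T_s ≈ 0.12 s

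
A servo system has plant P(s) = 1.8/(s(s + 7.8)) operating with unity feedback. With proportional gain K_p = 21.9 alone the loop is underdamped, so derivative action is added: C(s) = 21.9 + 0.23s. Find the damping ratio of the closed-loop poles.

ζ = 0.654

Forward path: (21.9 + 0.23s)·1.8/(s(s+7.8)). The closed-loop characteristic equation is s² + (7.8 + 1.8·0.23)s + 1.8·21.9 = 0.
That is s² + 8.214s + 39.42 = 0, so ω_n = 6.279 rad/s and ζ = 8.214/(2·6.279) = 0.6541.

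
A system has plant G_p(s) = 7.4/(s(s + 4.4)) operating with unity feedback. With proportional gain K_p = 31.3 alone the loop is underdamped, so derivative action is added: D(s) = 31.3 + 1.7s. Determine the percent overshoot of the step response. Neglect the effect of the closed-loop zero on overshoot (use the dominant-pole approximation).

Forward path: (31.3 + 1.7s)·7.4/(s(s+4.4)). The closed-loop characteristic equation is s² + (4.4 + 7.4·1.7)s + 7.4·31.3 = 0.
That is s² + 16.98s + 231.6 = 0, so ω_n = 15.22 rad/s and ζ = 16.98/(2·15.22) = 0.5579.
%OS = 100·exp(−πζ/√(1−ζ²)) = 12.1%.

12.1%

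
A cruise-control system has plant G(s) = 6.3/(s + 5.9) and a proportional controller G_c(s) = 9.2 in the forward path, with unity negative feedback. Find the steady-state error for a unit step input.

The loop is type 0. Static position error constant K_pos = G_c(0)·G(0) = 9.2·1.068 = 9.824.
Steady-state error to a unit step: e_ss = 1/(1+K_pos) = 1/10.82 = 0.0924.

0.0924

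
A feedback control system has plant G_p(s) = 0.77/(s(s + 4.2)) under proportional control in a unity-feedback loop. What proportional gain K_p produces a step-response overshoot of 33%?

From %OS = 100·exp(−πζ/√(1−ζ²)) = 33%, ζ = −ln(0.33)/√(π²+ln²(0.33)) = 0.3328.
Characteristic equation s² + 4.2s + 0.77K_p = 0 gives ζ = 4.2/(2√(0.77K_p)).
Setting ζ = 0.3328: √(0.77K_p) = 4.2/(2·0.3328) = 6.31, so K_p = 39.82/0.77 = 51.7.

K_p = 51.7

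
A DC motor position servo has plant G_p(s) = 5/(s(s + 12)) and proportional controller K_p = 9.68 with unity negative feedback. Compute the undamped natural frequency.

With unity feedback the closed-loop characteristic equation is s² + 12s + 9.68·5 = s² + 12s + 48.4 = 0.
So ω_n² = 48.4 ⇒ ω_n = 6.957 rad/s, and ζ = 12/(2ω_n) = 0.862.

ω_n = 6.96 rad/s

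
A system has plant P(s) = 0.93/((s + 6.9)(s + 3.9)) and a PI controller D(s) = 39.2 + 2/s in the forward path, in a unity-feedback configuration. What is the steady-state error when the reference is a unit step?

The open loop D(s)P(s) has a pole at the origin (type 1), so the static position error constant is infinite and e_ss = 1/(1+∞) = 0.

0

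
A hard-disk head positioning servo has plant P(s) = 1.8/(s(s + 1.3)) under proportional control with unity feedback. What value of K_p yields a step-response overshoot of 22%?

K_p = 1.25

From %OS = 100·exp(−πζ/√(1−ζ²)) = 22%, ζ = −ln(0.22)/√(π²+ln²(0.22)) = 0.4342.
Characteristic equation s² + 1.3s + 1.8K_p = 0 gives ζ = 1.3/(2√(1.8K_p)).
Setting ζ = 0.4342: √(1.8K_p) = 1.3/(2·0.4342) = 1.497, so K_p = 2.241/1.8 = 1.25.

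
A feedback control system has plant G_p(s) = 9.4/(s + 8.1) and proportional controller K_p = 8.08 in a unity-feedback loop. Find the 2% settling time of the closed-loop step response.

Closed-loop transfer function: T(s) = K_p·G_p(s)/(1 + K_p·G_p(s)) = 75.95/(s + 8.1 + 75.95) = 75.95/(s + 84.05).
Time constant τ = 1/84.05 = 0.0119 s, so the 2% settling time is about 4τ = 0.0476 s.

T_s ≈ 0.0476 s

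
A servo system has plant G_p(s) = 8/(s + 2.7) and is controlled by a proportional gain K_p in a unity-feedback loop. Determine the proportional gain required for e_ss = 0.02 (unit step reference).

Steady-state error for a unit step on this type-0 loop is 1/(1 + K_p·G_p(0)).
G_p(0) = 2.963. Require 1/(1 + K_p·2.963) = 0.02, so 1 + 2.963·K_p = 50.
K_p = (50 − 1)/2.963 = 16.5.

K_p = 16.5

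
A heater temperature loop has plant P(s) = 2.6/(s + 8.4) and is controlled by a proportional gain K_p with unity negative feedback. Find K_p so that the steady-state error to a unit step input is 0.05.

For a type-0 loop with proportional control, e_ss = 1/(1 + K_p·P(0)).
P(0) = 0.3095. Require 1/(1 + K_p·0.3095) = 0.05, so 1 + 0.3095·K_p = 20.
K_p = (20 − 1)/0.3095 = 61.4.

K_p = 61.4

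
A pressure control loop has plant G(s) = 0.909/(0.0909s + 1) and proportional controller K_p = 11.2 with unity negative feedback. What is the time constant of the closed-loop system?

τ = 0.00813 s

Closed loop: T(s) = K_p·G/(1+K_p·G) = 10.18/(0.0909s + 1 + 10.18), with pole at s = −(1 + 10.18)/0.0909 = −123.
Closed-loop time constant τ = 1/123 = 0.00813 s.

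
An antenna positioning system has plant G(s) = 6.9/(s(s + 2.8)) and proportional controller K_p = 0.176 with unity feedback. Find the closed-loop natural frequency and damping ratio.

The closed-loop denominator is s(s+2.8) + 0.176·6.9 = s² + 2.8s + 1.214.
Matching s² + 2ζω_n s + ω_n²: ω_n = √1.214 = 1.102 rad/s and 2ζω_n = 2.8, so ζ = 2.8/(2·1.102) = 1.27.

ω_n = 1.1 rad/s, ζ = 1.27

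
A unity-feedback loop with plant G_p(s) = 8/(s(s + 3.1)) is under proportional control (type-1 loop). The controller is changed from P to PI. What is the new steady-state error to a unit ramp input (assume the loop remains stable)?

0

The integrator raises the loop to type 2, so K_v → ∞ and e_ss to a ramp is zero.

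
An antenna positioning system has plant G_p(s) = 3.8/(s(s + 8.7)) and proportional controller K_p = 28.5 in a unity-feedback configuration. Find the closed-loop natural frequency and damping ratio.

With unity feedback the closed-loop characteristic equation is s² + 8.7s + 28.5·3.8 = s² + 8.7s + 108.3 = 0.
Matching s² + 2ζω_n s + ω_n²: ω_n = √108.3 = 10.41 rad/s and 2ζω_n = 8.7, so ζ = 8.7/(2·10.41) = 0.418.

ω_n = 10.4 rad/s, ζ = 0.418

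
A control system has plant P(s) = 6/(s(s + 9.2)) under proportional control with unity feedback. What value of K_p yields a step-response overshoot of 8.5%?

From %OS = 100·exp(−πζ/√(1−ζ²)) = 8.5%, ζ = −ln(0.085)/√(π²+ln²(0.085)) = 0.6173.
Characteristic equation s² + 9.2s + 6K_p = 0 gives ζ = 9.2/(2√(6K_p)).
Setting ζ = 0.6173: √(6K_p) = 9.2/(2·0.6173) = 7.452, so K_p = 55.53/6 = 9.25.

K_p = 9.25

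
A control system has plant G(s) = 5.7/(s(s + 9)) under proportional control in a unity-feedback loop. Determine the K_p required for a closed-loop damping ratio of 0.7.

Closed-loop characteristic equation: s² + 9s + K_p·5.7 = 0.
So ω_n = √(5.7K_p) and 2ζω_n = 9, giving ζ = 9/(2√(5.7K_p)).
Setting ζ = 0.7: √(5.7K_p) = 9/(2·0.7) = 6.429, so K_p = 41.33/5.7 = 7.25.

K_p = 7.25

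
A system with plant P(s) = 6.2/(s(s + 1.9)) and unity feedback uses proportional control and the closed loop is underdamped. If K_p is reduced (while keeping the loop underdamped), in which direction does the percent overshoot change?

decrease

ζ = 1.9/(2√(6.2K_p)) rises as K_p falls; higher damping means less overshoot.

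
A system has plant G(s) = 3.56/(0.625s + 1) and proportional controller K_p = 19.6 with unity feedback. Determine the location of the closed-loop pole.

Closed loop: T(s) = K_p·G/(1+K_p·G) = 69.78/(0.625s + 1 + 69.78), with pole at s = −(1 + 69.78)/0.625 = −113.2.

s = -113.2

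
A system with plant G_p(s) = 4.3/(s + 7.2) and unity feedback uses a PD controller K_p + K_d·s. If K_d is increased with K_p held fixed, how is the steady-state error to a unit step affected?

K_d affects only the transient (the s-coefficient); the DC loop gain, and hence e_ss, depends only on K_p.

unchanged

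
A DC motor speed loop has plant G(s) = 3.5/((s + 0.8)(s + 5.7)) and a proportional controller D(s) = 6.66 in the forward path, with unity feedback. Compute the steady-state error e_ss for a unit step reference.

0.164

The loop is type 0. Static position error constant K_pos = D(0)·G(0) = 6.66·0.7675 = 5.112.
Steady-state error to a unit step: e_ss = 1/(1+K_pos) = 1/6.112 = 0.164.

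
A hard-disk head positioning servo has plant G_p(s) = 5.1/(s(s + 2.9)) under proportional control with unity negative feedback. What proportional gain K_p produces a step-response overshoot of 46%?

K_p = 7.16

From %OS = 100·exp(−πζ/√(1−ζ²)) = 46%, ζ = −ln(0.46)/√(π²+ln²(0.46)) = 0.24.
Characteristic equation s² + 2.9s + 5.1K_p = 0 gives ζ = 2.9/(2√(5.1K_p)).
Setting ζ = 0.24: √(5.1K_p) = 2.9/(2·0.24) = 6.043, so K_p = 36.52/5.1 = 7.16.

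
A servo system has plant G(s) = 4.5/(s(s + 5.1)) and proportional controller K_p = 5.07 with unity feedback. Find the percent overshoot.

13.8%

Closed-loop characteristic equation: s² + 5.1s + 22.82 = 0, so ω_n = 4.777 rad/s and ζ = 5.1/(2·4.777) = 0.5339.
%OS = 100·exp(−πζ/√(1−ζ²)) = 100·exp(−π·0.5339/√0.715) = 13.8%.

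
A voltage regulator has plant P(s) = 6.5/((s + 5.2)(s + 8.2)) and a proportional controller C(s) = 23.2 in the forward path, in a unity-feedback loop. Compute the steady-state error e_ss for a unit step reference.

The loop is type 0. Static position error constant K_pos = C(0)·P(0) = 23.2·0.1524 = 3.537.
Steady-state error to a unit step: e_ss = 1/(1+K_pos) = 1/4.537 = 0.22.

0.22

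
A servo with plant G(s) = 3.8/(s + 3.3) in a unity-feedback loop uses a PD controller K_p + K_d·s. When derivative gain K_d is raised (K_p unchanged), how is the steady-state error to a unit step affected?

K_d affects only the transient (the s-coefficient); the DC loop gain, and hence e_ss, depends only on K_p.

unchanged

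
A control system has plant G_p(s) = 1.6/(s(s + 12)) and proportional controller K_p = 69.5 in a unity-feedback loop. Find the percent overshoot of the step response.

Closed-loop characteristic equation: s² + 12s + 111.2 = 0, so ω_n = 10.55 rad/s and ζ = 12/(2·10.55) = 0.569.
%OS = 100·exp(−πζ/√(1−ζ²)) = 100·exp(−π·0.569/√0.6763) = 11.4%.

11.4%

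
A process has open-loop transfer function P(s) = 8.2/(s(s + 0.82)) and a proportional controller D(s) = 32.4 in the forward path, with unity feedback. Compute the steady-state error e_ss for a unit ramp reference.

0.00309

The loop has one pole at the origin (type 1). Velocity error constant K_v = lim_{s→0} s·D(s)P(s) = 32.4·8.2/0.82 = 324.
Steady-state error to a unit ramp: e_ss = 1/K_v = 0.00309.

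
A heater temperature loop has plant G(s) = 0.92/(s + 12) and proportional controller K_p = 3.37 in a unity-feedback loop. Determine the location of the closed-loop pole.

Closed-loop transfer function: T(s) = K_p·G(s)/(1 + K_p·G(s)) = 3.1/(s + 12 + 3.1) = 3.1/(s + 15.1).
The closed-loop pole is at s = −15.1.

s = -15.1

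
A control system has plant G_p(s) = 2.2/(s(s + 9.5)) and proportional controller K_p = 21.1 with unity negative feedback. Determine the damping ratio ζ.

ζ = 0.697

1 + K_p·G_p(s) = 0 gives s² + 9.5s + 46.42 = 0.
Matching s² + 2ζω_n s + ω_n²: ω_n = √46.42 = 6.813 rad/s and 2ζω_n = 9.5, so ζ = 9.5/(2·6.813) = 0.697.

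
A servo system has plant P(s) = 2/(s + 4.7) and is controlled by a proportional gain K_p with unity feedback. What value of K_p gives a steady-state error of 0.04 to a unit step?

Steady-state error for a unit step on this type-0 loop is 1/(1 + K_p·P(0)).
P(0) = 0.4255. Require 1/(1 + K_p·0.4255) = 0.04, so 1 + 0.4255·K_p = 25.
K_p = (25 − 1)/0.4255 = 56.4.

K_p = 56.4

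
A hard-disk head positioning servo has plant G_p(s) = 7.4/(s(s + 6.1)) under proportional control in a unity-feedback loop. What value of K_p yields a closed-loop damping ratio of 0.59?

K_p = 3.61

Closed-loop characteristic equation: s² + 6.1s + K_p·7.4 = 0.
So ω_n = √(7.4K_p) and 2ζω_n = 6.1, giving ζ = 6.1/(2√(7.4K_p)).
Setting ζ = 0.59: √(7.4K_p) = 6.1/(2·0.59) = 5.169, so K_p = 26.72/7.4 = 3.61.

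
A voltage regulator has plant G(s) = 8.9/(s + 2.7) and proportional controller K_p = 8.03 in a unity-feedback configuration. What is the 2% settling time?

Closed-loop transfer function: T(s) = K_p·G(s)/(1 + K_p·G(s)) = 71.47/(s + 2.7 + 71.47) = 71.47/(s + 74.17).
Time constant τ = 1/74.17 = 0.01348 s, so the 2% settling time is about 4τ = 0.0539 s.

T_s ≈ 0.0539 s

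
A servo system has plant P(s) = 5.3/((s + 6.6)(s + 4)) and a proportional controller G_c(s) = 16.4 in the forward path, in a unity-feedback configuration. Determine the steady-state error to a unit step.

0.233

The loop is type 0. Static position error constant K_pos = G_c(0)·P(0) = 16.4·0.2008 = 3.292.
Steady-state error to a unit step: e_ss = 1/(1+K_pos) = 1/4.292 = 0.233.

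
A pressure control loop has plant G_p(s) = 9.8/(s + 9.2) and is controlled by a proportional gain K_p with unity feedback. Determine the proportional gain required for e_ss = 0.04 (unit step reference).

The loop is type 0, so e_ss(step) = 1/(1 + K_pos) with K_pos = K_p·G_p(0).
G_p(0) = 1.065. Require 1/(1 + K_p·1.065) = 0.04, so 1 + 1.065·K_p = 25.
K_p = (25 − 1)/1.065 = 22.5.

K_p = 22.5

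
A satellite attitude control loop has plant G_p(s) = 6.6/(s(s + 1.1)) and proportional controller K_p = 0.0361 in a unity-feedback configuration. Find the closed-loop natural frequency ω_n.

ω_n = 0.488 rad/s

The closed-loop denominator is s(s+1.1) + 0.0361·6.6 = s² + 1.1s + 0.2383.
Matching s² + 2ζω_n s + ω_n²: ω_n = √0.2383 = 0.4881 rad/s and 2ζω_n = 1.1, so ζ = 1.1/(2·0.4881) = 1.13.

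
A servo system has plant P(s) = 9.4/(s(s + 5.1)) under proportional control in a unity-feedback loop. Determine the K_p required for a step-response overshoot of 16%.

K_p = 2.72

From %OS = 100·exp(−πζ/√(1−ζ²)) = 16%, ζ = −ln(0.16)/√(π²+ln²(0.16)) = 0.5039.
Characteristic equation s² + 5.1s + 9.4K_p = 0 gives ζ = 5.1/(2√(9.4K_p)).
Setting ζ = 0.5039: √(9.4K_p) = 5.1/(2·0.5039) = 5.061, so K_p = 25.61/9.4 = 2.72.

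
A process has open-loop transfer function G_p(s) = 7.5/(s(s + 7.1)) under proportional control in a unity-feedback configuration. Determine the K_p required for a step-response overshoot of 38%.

K_p = 19.4

From %OS = 100·exp(−πζ/√(1−ζ²)) = 38%, ζ = −ln(0.38)/√(π²+ln²(0.38)) = 0.2943.
Characteristic equation s² + 7.1s + 7.5K_p = 0 gives ζ = 7.1/(2√(7.5K_p)).
Setting ζ = 0.2943: √(7.5K_p) = 7.1/(2·0.2943) = 12.06, so K_p = 145.5/7.5 = 19.4.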